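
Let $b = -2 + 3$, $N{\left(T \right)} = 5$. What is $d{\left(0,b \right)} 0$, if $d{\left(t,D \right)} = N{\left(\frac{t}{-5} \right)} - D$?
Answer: $0$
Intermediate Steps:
$b = 1$
$d{\left(t,D \right)} = 5 - D$
$d{\left(0,b \right)} 0 = \left(5 - 1\right) 0 = 4 \cdot 0 = 0$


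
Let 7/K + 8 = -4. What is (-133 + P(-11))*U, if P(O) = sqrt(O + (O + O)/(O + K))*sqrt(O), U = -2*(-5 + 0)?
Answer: -1330 - 110*sqrt(15985)/139 ≈ -1430.1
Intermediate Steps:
K = -7/12 (K = 7/(-8 - 4) = 7/(-12) = 7*(-1/12) = -7/12 ≈ -0.58333)
U = 10 (U = -2*(-5) = 10)
P(O) = sqrt(O)*sqrt(O + 2*O/(-7/12 + O)) (P(O) = sqrt(O + (O + O)/(O - 7/12))*sqrt(O) = sqrt(O + (2*O)/(-7/12 + O))*sqrt(O) = sqrt(O + 2*O/(-7/12 + O))*sqrt(O) = sqrt(O)*sqrt(O + 2*O/(-7/12 + O)))
(-133 + P(-11))*U = (-133 + sqrt(-11)*sqrt(-11*(17 + 12*(-11))/(-7 + 12*(-11))))*10 = (-133 + (I*sqrt(11))*sqrt(-11*(17 - 132)/(-7 - 132)))*10 = (-133 + (I*sqrt(11))*sqrt(-11*(-115)/(-139)))*10 = (-133 + (I*sqrt(11))*sqrt(-11*(-1/139)*(-115)))*10 = (-133 + (I*sqrt(11))*sqrt(-1265/139))*10 = (-133 + (I*sqrt(11))*(I*sqrt(175835)/139))*10 = (-133 - 11*sqrt(15985)/139)*10 = -1330 - 110*sqrt(15985)/139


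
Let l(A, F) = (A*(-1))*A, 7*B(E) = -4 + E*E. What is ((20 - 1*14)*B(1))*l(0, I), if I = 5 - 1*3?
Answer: 0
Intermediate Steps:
B(E) = -4/7 + E²/7 (B(E) = (-4 + E*E)/7 = (-4 + E²)/7 = -4/7 + E²/7)
I = 2 (I = 5 - 3 = 2)
l(A, F) = -A² (l(A, F) = (-A)*A = -A²)
((20 - 1*14)*B(1))*l(0, I) = ((20 - 1*14)*(-4/7 + (⅐)*1²))*(-1*0²) = ((20 - 14)*(-4/7 + (⅐)*1))*(-1*0) = (6*(-4/7 + ⅐))*0 = (6*(-3/7))*0 = -18/7*0 = 0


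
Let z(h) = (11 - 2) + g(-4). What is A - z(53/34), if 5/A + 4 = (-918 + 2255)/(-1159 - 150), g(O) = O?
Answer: -5630/939 ≈ -5.9957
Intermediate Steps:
z(h) = 5 (z(h) = (11 - 2) - 4 = 9 - 4 = 5)
A = -935/939 (A = 5/(-4 + (-918 + 2255)/(-1159 - 150)) = 5/(-4 + 1337/(-1309)) = 5/(-4 + 1337*(-1/1309)) = 5/(-4 - 191/187) = 5/(-939/187) = 5*(-187/939) = -935/939 ≈ -0.99574)
A - z(53/34) = -935/939 - 1*5 = -935/939 - 5 = -5630/939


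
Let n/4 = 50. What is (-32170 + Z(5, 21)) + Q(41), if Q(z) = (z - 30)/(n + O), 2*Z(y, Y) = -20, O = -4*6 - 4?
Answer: -5534949/172 ≈ -32180.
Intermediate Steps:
n = 200 (n = 4*50 = 200)
O = -28 (O = -24 - 4 = -28)
Z(y, Y) = -10 (Z(y, Y) = (1/2)*(-20) = -10)
Q(z) = -15/86 + z/172 (Q(z) = (z - 30)/(200 - 28) = (-30 + z)/172 = (-30 + z)*(1/172) = -15/86 + z/172)
(-32170 + Z(5, 21)) + Q(41) = (-32170 - 10) + (-15/86 + (1/172)*41) = -32180 + (-15/86 + 41/172) = -32180 + 11/172 = -5534949/172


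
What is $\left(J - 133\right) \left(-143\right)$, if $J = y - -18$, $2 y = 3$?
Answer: $\frac{32461}{2} \approx 16231.0$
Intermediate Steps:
$y = \frac{3}{2}$ ($y = \frac{1}{2} \cdot 3 = \frac{3}{2} \approx 1.5$)
$J = \frac{39}{2}$ ($J = \frac{3}{2} - -18 = \frac{3}{2} + 18 = \frac{39}{2} \approx 19.5$)
$\left(J - 133\right) \left(-143\right) = \left(\frac{39}{2} - 133\right) \left(-143\right) = \left(- \frac{227}{2}\right) \left(-143\right) = \frac{32461}{2}$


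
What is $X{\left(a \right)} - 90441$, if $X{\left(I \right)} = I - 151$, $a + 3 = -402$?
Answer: $-90997$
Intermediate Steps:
$a = -405$ ($a = -3 - 402 = -405$)
$X{\left(I \right)} = -151 + I$
$X{\left(a \right)} - 90441 = \left(-151 - 405\right) - 90441 = -556 - 90441 = -90997$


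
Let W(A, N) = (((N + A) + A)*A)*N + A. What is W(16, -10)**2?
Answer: 12278016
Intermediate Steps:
W(A, N) = A + A*N*(N + 2*A) (W(A, N) = (((A + N) + A)*A)*N + A = ((N + 2*A)*A)*N + A = (A*(N + 2*A))*N + A = A*N*(N + 2*A) + A = A + A*N*(N + 2*A))
W(16, -10)**2 = (16*(1 + (-10)**2 + 2*16*(-10)))**2 = (16*(1 + 100 - 320))**2 = (16*(-219))**2 = (-3504)**2 = 12278016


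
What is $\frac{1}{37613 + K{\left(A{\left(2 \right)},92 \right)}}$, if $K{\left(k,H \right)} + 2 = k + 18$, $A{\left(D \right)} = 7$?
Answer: $\frac{1}{37636} \approx 2.657 \cdot 10^{-5}$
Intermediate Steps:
$K{\left(k,H \right)} = 16 + k$ ($K{\left(k,H \right)} = -2 + \left(k + 18\right) = -2 + \left(18 + k\right) = 16 + k$)
$\frac{1}{37613 + K{\left(A{\left(2 \right)},92 \right)}} = \frac{1}{37613 + \left(16 + 7\right)} = \frac{1}{37613 + 23} = \frac{1}{37636}$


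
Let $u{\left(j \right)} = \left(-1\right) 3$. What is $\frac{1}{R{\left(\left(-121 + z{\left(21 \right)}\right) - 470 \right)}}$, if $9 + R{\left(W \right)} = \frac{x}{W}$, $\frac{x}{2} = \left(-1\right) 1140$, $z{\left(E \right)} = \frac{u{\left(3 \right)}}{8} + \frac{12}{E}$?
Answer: $- \frac{6617}{34017} \approx -0.19452$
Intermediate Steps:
$u{\left(j \right)} = -3$
$z{\left(E \right)} = - \frac{3}{8} + \frac{12}{E}$
$x = -2280$ ($x = 2 \left(\left(-1\right) 1140\right) = 2 \left(-1140\right) = -2280$)
$R{\left(W \right)} = -9 - \frac{2280}{W}$
$\frac{1}{R{\left(\left(-121 + z{\left(21 \right)}\right) - 470 \right)}} = \frac{1}{-9 - \frac{2280}{\left(-121 - \left(\frac{3}{8} - \frac{12}{21}\right)\right) - 470}} = \frac{1}{-9 - \frac{2280}{\left(-121 + \left(- \frac{3}{8} + 12 \cdot \frac{1}{21}\right)\right) - 470}} = \frac{1}{-9 - \frac{2280}{\left(-121 + \left(- \frac{3}{8} + \frac{4}{7}\right)\right) - 470}} = \frac{1}{-9 - \frac{2280}{\left(-121 + \frac{11}{56}\right) - 470}} = \frac{1}{-9 - \frac{2280}{- \frac{6765}{56} - 470}} = \frac{1}{-9 - \frac{2280}{- \frac{33085}{56}}} = \frac{1}{-9 - - \frac{25536}{6617}} = \frac{1}{-9 + \frac{25536}{6617}} = \frac{1}{- \frac{34017}{6617}} = - \frac{6617}{34017}$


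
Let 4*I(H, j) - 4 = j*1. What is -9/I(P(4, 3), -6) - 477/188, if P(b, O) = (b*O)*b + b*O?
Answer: 2907/188 ≈ 15.463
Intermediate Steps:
P(b, O) = O*b + O*b² (P(b, O) = (O*b)*b + O*b = O*b² + O*b = O*b + O*b²)
I(H, j) = 1 + j/4 (I(H, j) = 1 + (j*1)/4 = 1 + j/4)
-9/I(P(4, 3), -6) - 477/188 = -9/(1 + (¼)*(-6)) - 477/188 = -9/(1 - 3/2) - 477*1/188 = -9/(-½) - 477/188 = -9*(-2) - 477/188 = 18 - 477/188 = 2907/188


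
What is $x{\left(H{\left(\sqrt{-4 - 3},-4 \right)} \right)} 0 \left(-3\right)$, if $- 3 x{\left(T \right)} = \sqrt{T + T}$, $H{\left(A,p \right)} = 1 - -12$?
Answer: $0$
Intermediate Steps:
$H{\left(A,p \right)} = 13$ ($H{\left(A,p \right)} = 1 + 12 = 13$)
$x{\left(T \right)} = - \frac{\sqrt{2} \sqrt{T}}{3}$ ($x{\left(T \right)} = - \frac{\sqrt{T + T}}{3} = - \frac{\sqrt{2 T}}{3} = - \frac{\sqrt{2} \sqrt{T}}{3}$)
$x{\left(H{\left(\sqrt{-4 - 3},-4 \right)} \right)} 0 \left(-3\right) = - \frac{\sqrt{2} \sqrt{13}}{3} \cdot 0 \left(-3\right) = - \frac{\sqrt{26}}{3} \cdot 0 \left(-3\right) = 0 \left(-3\right) = 0$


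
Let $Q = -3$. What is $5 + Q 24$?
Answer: $-67$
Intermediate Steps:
$5 + Q 24 = 5 - 72 = -67$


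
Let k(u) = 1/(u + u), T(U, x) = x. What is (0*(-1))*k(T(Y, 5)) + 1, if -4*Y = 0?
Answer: 1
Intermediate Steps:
Y = 0 (Y = -1/4*0 = 0)
k(u) = 1/(2*u)
(0*(-1))*k(T(Y, 5)) + 1 = (0*(-1))*((1/2)/5) + 1 = 0*((1/2)*(1/5)) + 1 = 0*(1/10) + 1 = 0 + 1 = 1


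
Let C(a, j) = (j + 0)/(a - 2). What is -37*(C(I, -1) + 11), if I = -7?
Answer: -3700/9 ≈ -411.11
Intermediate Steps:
C(a, j) = j/(-2 + a)
-37*(C(I, -1) + 11) = -37*(-1/(-2 - 7) + 11) = -37*(-1/(-9) + 11) = -37*(-1*(-⅑) + 11) = -37*(⅑ + 11) = -37*100/9 = -3700/9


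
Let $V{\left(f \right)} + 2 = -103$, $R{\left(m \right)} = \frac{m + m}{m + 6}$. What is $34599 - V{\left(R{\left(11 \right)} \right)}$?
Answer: $34704$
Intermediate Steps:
$R{\left(m \right)} = \frac{2 m}{6 + m}$
$V{\left(f \right)} = -105$ ($V{\left(f \right)} = -2 - 103 = -105$)
$34599 - V{\left(R{\left(11 \right)} \right)} = 34599 - -105 = 34599 + 105 = 34704$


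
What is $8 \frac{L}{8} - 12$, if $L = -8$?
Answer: $-20$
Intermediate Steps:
$8 \frac{L}{8} - 12 = 8 \left(- \frac{8}{8}\right) - 12 = 8 \left(\left(-8\right) \frac{1}{8}\right) - 12 = 8 \left(-1\right) - 12 = -8 - 12 = -20$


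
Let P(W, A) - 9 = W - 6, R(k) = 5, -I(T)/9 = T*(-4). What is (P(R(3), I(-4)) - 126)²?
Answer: 13924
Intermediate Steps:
I(T) = 36*T (I(T) = -9*T*(-4) = -(-36)*T = 36*T)
P(W, A) = 3 + W (P(W, A) = 9 + (W - 6) = 9 + (-6 + W) = 3 + W)
(P(R(3), I(-4)) - 126)² = ((3 + 5) - 126)² = (8 - 126)² = (-118)² = 13924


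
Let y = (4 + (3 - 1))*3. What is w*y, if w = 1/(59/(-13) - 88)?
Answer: -78/401 ≈ -0.19451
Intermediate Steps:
w = -13/1203 (w = 1/(59*(-1/13) - 88) = 1/(-59/13 - 88) = 1/(-1203/13) = -13/1203 ≈ -0.010806)
y = 18 (y = (4 + 2)*3 = 6*3 = 18)
w*y = -13/1203*18 = -78/401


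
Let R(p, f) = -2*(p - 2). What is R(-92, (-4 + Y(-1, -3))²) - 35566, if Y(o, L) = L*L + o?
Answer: -35378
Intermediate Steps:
Y(o, L) = o + L² (Y(o, L) = L² + o = o + L²)
R(p, f) = 4 - 2*p (R(p, f) = -2*(-2 + p) = 4 - 2*p)
R(-92, (-4 + Y(-1, -3))²) - 35566 = (4 - 2*(-92)) - 35566 = (4 + 184) - 35566 = 188 - 35566 = -35378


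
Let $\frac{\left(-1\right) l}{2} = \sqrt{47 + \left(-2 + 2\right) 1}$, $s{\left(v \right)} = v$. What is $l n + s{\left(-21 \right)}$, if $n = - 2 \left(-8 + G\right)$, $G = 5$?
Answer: $-21 - 12 \sqrt{47} \approx -103.27$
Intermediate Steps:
$n = 6$ ($n = - 2 \left(-8 + 5\right) = \left(-2\right) \left(-3\right) = 6$)
$l = - 2 \sqrt{47}$ ($l = - 2 \sqrt{47 + \left(-2 + 2\right) 1} = - 2 \sqrt{47 + 0 \cdot 1} = - 2 \sqrt{47 + 0} = - 2 \sqrt{47} \approx -13.711$)
$l n + s{\left(-21 \right)} = - 2 \sqrt{47} \cdot 6 - 21 = - 12 \sqrt{47} - 21 = -21 - 12 \sqrt{47}$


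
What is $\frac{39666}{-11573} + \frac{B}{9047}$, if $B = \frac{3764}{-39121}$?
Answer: $- \frac{197731537934}{57690212981} \approx -3.4275$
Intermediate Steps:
$B = - \frac{3764}{39121}$ ($B = 3764 \left(- \frac{1}{39121}\right) = - \frac{3764}{39121} \approx -0.096214$)
$\frac{39666}{-11573} + \frac{B}{9047} = \frac{39666}{-11573} - \frac{3764}{39121 \cdot 9047} = 39666 \left(- \frac{1}{11573}\right) - \frac{3764}{353927687} = - \frac{39666}{11573} - \frac{3764}{353927687} = - \frac{197731537934}{57690212981}$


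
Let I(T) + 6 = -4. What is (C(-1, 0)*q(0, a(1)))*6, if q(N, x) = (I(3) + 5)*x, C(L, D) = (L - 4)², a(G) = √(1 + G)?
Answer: -750*√2 ≈ -1060.7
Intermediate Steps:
I(T) = -10 (I(T) = -6 - 4 = -10)
C(L, D) = (-4 + L)²
q(N, x) = -5*x (q(N, x) = (-10 + 5)*x = -5*x)
(C(-1, 0)*q(0, a(1)))*6 = ((-4 - 1)²*(-5*√(1 + 1)))*6 = ((-5)²*(-5*√2))*6 = (25*(-5*√2))*6 = -125*√2*6 = -750*√2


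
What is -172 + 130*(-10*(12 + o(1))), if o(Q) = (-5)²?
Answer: -48272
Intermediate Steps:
o(Q) = 25
-172 + 130*(-10*(12 + o(1))) = -172 + 130*(-10*(12 + 25)) = -172 + 130*(-10*37) = -172 + 130*(-370) = -172 - 48100 = -48272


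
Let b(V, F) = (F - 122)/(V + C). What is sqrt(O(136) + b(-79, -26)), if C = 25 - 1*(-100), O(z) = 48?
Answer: sqrt(23690)/23 ≈ 6.6920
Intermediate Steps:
C = 125 (C = 25 + 100 = 125)
b(V, F) = (-122 + F)/(125 + V) (b(V, F) = (F - 122)/(V + 125) = (-122 + F)/(125 + V))
sqrt(O(136) + b(-79, -26)) = sqrt(48 + (-122 - 26)/(125 - 79)) = sqrt(48 - 148/46) = sqrt(48 + (1/46)*(-148)) = sqrt(48 - 74/23) = sqrt(1030/23) = sqrt(23690)/23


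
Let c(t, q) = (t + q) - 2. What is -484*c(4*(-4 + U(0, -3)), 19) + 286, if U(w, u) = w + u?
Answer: 5610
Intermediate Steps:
U(w, u) = u + w
c(t, q) = -2 + q + t (c(t, q) = (q + t) - 2 = -2 + q + t)
-484*c(4*(-4 + U(0, -3)), 19) + 286 = -484*(-2 + 19 + 4*(-4 + (-3 + 0))) + 286 = -484*(-2 + 19 + 4*(-4 - 3)) + 286 = -484*(-2 + 19 + 4*(-7)) + 286 = -484*(-2 + 19 - 28) + 286 = -484*(-11) + 286 = 5324 + 286 = 5610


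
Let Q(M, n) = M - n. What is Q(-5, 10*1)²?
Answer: 225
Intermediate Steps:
Q(-5, 10*1)² = (-5 - 10)² = (-15)² = 225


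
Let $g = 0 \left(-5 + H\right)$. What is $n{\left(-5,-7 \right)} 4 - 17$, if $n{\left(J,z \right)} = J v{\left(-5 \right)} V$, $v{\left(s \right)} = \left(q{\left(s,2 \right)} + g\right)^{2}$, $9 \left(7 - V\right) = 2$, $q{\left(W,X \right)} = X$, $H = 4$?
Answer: $- \frac{5033}{9} \approx -559.22$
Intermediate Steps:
$V = \frac{61}{9}$ ($V = 7 - \frac{2}{9} = \frac{61}{9} \approx 6.7778$)
$g = 0$ ($g = 0 \left(-5 + 4\right) = 0 \left(-1\right) = 0$)
$v{\left(s \right)} = 4$ ($v{\left(s \right)} = \left(2 + 0\right)^{2} = 2^{2} = 4$)
$n{\left(J,z \right)} = \frac{244 J}{9}$ ($n{\left(J,z \right)} = J 4 \cdot \frac{61}{9} = 4 J \frac{61}{9} = \frac{244 J}{9}$)
$n{\left(-5,-7 \right)} 4 - 17 = \frac{244}{9} \left(-5\right) 4 - 17 = \left(- \frac{1220}{9}\right) 4 - 17 = - \frac{4880}{9} - 17 = - \frac{5033}{9}$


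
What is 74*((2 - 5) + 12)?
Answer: 666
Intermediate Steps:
74*((2 - 5) + 12) = 74*(-3 + 12) = 74*9 = 666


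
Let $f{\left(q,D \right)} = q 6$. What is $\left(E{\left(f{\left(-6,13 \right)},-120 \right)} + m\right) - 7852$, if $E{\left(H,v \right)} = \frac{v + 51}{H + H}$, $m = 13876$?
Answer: $\frac{144599}{24} \approx 6025.0$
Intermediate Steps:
$f{\left(q,D \right)} = 6 q$
$E{\left(H,v \right)} = \frac{51 + v}{2 H}$
$\left(E{\left(f{\left(-6,13 \right)},-120 \right)} + m\right) - 7852 = \left(\frac{51 - 120}{2 \cdot 6 \left(-6\right)} + 13876\right) - 7852 = \left(\frac{1}{2} \frac{1}{-36} \left(-69\right) + 13876\right) - 7852 = \left(\frac{1}{2} \left(- \frac{1}{36}\right) \left(-69\right) + 13876\right) - 7852 = \left(\frac{23}{24} + 13876\right) - 7852 = \frac{333047}{24} - 7852 = \frac{144599}{24}$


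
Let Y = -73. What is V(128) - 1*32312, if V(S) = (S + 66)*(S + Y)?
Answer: -21642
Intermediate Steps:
V(S) = (-73 + S)*(66 + S) (V(S) = (S + 66)*(S - 73) = (66 + S)*(-73 + S) = (-73 + S)*(66 + S))
V(128) - 1*32312 = (-4818 + 128² - 7*128) - 1*32312 = (-4818 + 16384 - 896) - 32312 = 10670 - 32312 = -21642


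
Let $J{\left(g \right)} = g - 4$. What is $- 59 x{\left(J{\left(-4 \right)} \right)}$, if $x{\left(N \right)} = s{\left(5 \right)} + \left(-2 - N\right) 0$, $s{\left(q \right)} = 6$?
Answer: $-354$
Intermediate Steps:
$J{\left(g \right)} = -4 + g$
$x{\left(N \right)} = 6$ ($x{\left(N \right)} = 6 + \left(-2 - N\right) 0 = 6 + 0 = 6$)
$- 59 x{\left(J{\left(-4 \right)} \right)} = \left(-59\right) 6 = -354$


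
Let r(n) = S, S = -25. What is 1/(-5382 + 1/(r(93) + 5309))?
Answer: -5284/28438487 ≈ -0.00018580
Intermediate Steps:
r(n) = -25
1/(-5382 + 1/(r(93) + 5309)) = 1/(-5382 + 1/(-25 + 5309)) = 1/(-5382 + 1/5284) = 1/(-28438487/5284) = -5284/28438487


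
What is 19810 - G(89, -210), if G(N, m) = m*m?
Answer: -24290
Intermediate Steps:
G(N, m) = m²
19810 - G(89, -210) = 19810 - 1*(-210)² = 19810 - 1*44100 = 19810 - 44100 = -24290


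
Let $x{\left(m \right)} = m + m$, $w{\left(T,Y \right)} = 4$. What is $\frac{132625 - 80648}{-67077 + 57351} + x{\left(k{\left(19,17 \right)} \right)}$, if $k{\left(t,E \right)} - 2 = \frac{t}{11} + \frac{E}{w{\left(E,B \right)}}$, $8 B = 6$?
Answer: $\frac{567583}{53493} \approx 10.61$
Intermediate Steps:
$B = \frac{3}{4}$ ($B = \frac{1}{8} \cdot 6 = \frac{3}{4} \approx 0.75$)
$k{\left(t,E \right)} = 2 + \frac{E}{4} + \frac{t}{11}$ ($k{\left(t,E \right)} = 2 + \left(\frac{t}{11} + \frac{E}{4}\right) = 2 + \left(\frac{E}{4} + \frac{t}{11}\right) = 2 + \frac{E}{4} + \frac{t}{11}$)
$x{\left(m \right)} = 2 m$
$\frac{132625 - 80648}{-67077 + 57351} + x{\left(k{\left(19,17 \right)} \right)} = \frac{132625 - 80648}{-67077 + 57351} + 2 \left(2 + \frac{1}{4} \cdot 17 + \frac{1}{11} \cdot 19\right) = \frac{51977}{-9726} + 2 \left(2 + \frac{17}{4} + \frac{19}{11}\right) = 51977 \left(- \frac{1}{9726}\right) + 2 \cdot \frac{351}{44} = - \frac{51977}{9726} + \frac{351}{22} = \frac{567583}{53493}$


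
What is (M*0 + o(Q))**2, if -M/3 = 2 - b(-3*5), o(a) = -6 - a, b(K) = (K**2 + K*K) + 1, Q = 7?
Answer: 169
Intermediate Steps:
b(K) = 1 + 2*K**2 (b(K) = (K**2 + K**2) + 1 = 2*K**2 + 1 = 1 + 2*K**2)
M = 1347 (M = -3*(2 - (1 + 2*(-3*5)**2)) = -3*(2 - (1 + 2*(-15)**2)) = -3*(2 - (1 + 2*225)) = -3*(2 - (1 + 450)) = -3*(2 - 1*451) = -3*(2 - 451) = -3*(-449) = 1347)
(M*0 + o(Q))**2 = (1347*0 + (-6 - 1*7))**2 = (0 + (-6 - 7))**2 = (0 - 13)**2 = (-13)**2 = 169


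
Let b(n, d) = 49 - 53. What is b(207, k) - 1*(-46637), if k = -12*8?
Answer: 46633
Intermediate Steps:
k = -96
b(n, d) = -4
b(207, k) - 1*(-46637) = -4 - 1*(-46637) = -4 + 46637 = 46633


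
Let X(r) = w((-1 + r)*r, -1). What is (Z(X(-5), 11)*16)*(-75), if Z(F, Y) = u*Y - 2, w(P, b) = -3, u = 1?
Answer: -10800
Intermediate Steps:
X(r) = -3
Z(F, Y) = -2 + Y (Z(F, Y) = 1*Y - 2 = Y - 2 = -2 + Y)
(Z(X(-5), 11)*16)*(-75) = ((-2 + 11)*16)*(-75) = (9*16)*(-75) = 144*(-75) = -10800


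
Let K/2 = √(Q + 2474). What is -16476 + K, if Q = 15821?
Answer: -16476 + 2*√18295 ≈ -16205.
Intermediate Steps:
K = 2*√18295 (K = 2*√(15821 + 2474) = 2*√18295 ≈ 270.52)
-16476 + K = -16476 + 2*√18295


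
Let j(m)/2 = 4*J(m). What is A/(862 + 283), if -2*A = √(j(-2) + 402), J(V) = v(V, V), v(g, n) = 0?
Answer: -√402/2290 ≈ -0.0087554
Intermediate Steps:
J(V) = 0
j(m) = 0 (j(m) = 2*(4*0) = 2*0 = 0)
A = -√402/2 (A = -√(0 + 402)/2 = -√402/2 ≈ -10.025)
A/(862 + 283) = (-√402/2)/(862 + 283) = -√402/2/1145 = -√402/2*(1/1145) = -√402/2290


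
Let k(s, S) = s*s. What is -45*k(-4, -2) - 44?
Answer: -764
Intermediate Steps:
k(s, S) = s²
-45*k(-4, -2) - 44 = -45*(-4)² - 44 = -45*16 - 44 = -720 - 44 = -764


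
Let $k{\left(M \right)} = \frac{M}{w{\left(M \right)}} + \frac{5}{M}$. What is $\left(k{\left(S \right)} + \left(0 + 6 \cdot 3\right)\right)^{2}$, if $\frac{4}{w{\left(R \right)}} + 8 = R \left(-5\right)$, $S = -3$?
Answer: $\frac{17689}{144} \approx 122.84$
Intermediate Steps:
$w{\left(R \right)} = \frac{4}{-8 - 5 R}$ ($w{\left(R \right)} = \frac{4}{-8 + R \left(-5\right)} = \frac{4}{-8 - 5 R}$)
$k{\left(M \right)} = \frac{5}{M} + M \left(-2 - \frac{5 M}{4}\right)$ ($k{\left(M \right)} = \frac{M}{\left(-4\right) \frac{1}{8 + 5 M}} + \frac{5}{M} = M \left(-2 - \frac{5 M}{4}\right) + \frac{5}{M} = \frac{5}{M} + M \left(-2 - \frac{5 M}{4}\right)$)
$\left(k{\left(S \right)} + \left(0 + 6 \cdot 3\right)\right)^{2} = \left(\frac{20 - \left(-3\right)^{2} \left(8 + 5 \left(-3\right)\right)}{4 \left(-3\right)} + \left(0 + 6 \cdot 3\right)\right)^{2} = \left(\frac{1}{4} \left(- \frac{1}{3}\right) \left(20 - 9 \left(8 - 15\right)\right) + \left(0 + 18\right)\right)^{2} = \left(\frac{1}{4} \left(- \frac{1}{3}\right) \left(20 - 9 \left(-7\right)\right) + 18\right)^{2} = \left(\frac{1}{4} \left(- \frac{1}{3}\right) \left(20 + 63\right) + 18\right)^{2} = \left(\frac{1}{4} \left(- \frac{1}{3}\right) 83 + 18\right)^{2} = \left(- \frac{83}{12} + 18\right)^{2} = \left(\frac{133}{12}\right)^{2} = \frac{17689}{144}$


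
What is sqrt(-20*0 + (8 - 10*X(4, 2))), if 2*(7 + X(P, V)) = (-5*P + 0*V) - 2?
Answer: 2*sqrt(47) ≈ 13.711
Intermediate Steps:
X(P, V) = -8 - 5*P/2 (X(P, V) = -7 + ((-5*P + 0*V) - 2)/2 = -7 + ((-5*P + 0) - 2)/2 = -7 + (-5*P - 2)/2 = -7 + (-2 - 5*P)/2 = -7 + (-1 - 5*P/2) = -8 - 5*P/2)
sqrt(-20*0 + (8 - 10*X(4, 2))) = sqrt(-20*0 + (8 - 10*(-8 - 5/2*4))) = sqrt(0 + (8 - 10*(-8 - 10))) = sqrt(0 + (8 - 10*(-18))) = sqrt(0 + (8 + 180)) = sqrt(0 + 188) = sqrt(188) = 2*sqrt(47)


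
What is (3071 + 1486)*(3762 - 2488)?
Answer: 5805618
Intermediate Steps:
(3071 + 1486)*(3762 - 2488) = 4557*1274 = 5805618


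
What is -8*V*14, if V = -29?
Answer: 3248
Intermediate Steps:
-8*V*14 = -8*(-29)*14 = 232*14 = 3248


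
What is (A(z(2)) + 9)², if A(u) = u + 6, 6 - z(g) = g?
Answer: 361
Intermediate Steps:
z(g) = 6 - g
A(u) = 6 + u
(A(z(2)) + 9)² = ((6 + (6 - 1*2)) + 9)² = ((6 + (6 - 2)) + 9)² = ((6 + 4) + 9)² = (10 + 9)² = 19² = 361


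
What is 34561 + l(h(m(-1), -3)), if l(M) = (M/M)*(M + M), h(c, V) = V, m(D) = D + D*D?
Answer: 34555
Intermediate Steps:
m(D) = D + D²
l(M) = 2*M (l(M) = 1*(2*M) = 2*M)
34561 + l(h(m(-1), -3)) = 34561 + 2*(-3) = 34561 - 6 = 34555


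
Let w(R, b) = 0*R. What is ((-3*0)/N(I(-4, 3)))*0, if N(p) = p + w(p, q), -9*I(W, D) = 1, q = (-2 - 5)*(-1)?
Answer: 0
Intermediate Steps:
q = 7 (q = -7*(-1) = 7)
w(R, b) = 0
I(W, D) = -⅑ (I(W, D) = -⅑*1 = -⅑)
N(p) = p (N(p) = p + 0 = p)
((-3*0)/N(I(-4, 3)))*0 = ((-3*0)/(-⅑))*0 = -9*0*0 = 0*0 = 0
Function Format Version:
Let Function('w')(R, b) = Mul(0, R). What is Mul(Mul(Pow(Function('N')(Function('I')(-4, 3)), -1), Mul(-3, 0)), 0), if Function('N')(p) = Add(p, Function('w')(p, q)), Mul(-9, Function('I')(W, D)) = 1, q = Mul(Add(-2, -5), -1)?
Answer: 0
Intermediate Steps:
q = 7 (q = Mul(-7, -1) = 7)
Function('w')(R, b) = 0
Function('I')(W, D) = Rational(-1, 9) (Function('I')(W, D) = Mul(Rational(-1, 9), 1) = Rational(-1, 9))
Function('N')(p) = p (Function('N')(p) = Add(p, 0) = p)
Mul(Mul(Pow(Function('N')(Function('I')(-4, 3)), -1), Mul(-3, 0)), 0) = Mul(Mul(Pow(Rational(-1, 9), -1), Mul(-3, 0)), 0) = Mul(Mul(-9, 0), 0) = Mul(0, 0) = 0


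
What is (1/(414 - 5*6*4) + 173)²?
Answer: 2587044769/86436 ≈ 29930.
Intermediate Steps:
(1/(414 - 5*6*4) + 173)² = (1/(414 - 30*4) + 173)² = (1/(414 - 120) + 173)² = (1/294 + 173)² = (50863/294)² = 2587044769/86436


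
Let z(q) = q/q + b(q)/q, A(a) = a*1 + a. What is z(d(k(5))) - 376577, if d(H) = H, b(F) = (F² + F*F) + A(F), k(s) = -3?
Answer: -376580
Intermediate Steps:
A(a) = 2*a (A(a) = a + a = 2*a)
b(F) = 2*F + 2*F² (b(F) = (F² + F*F) + 2*F = (F² + F²) + 2*F = 2*F² + 2*F = 2*F + 2*F²)
z(q) = 3 + 2*q (z(q) = q/q + (2*q*(1 + q))/q = 1 + (2 + 2*q) = 3 + 2*q)
z(d(k(5))) - 376577 = (3 + 2*(-3)) - 376577 = (3 - 6) - 376577 = -3 - 376577 = -376580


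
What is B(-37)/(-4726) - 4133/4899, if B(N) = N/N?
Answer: -19537457/23152674 ≈ -0.84385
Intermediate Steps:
B(N) = 1
B(-37)/(-4726) - 4133/4899 = 1/(-4726) - 4133/4899 = 1*(-1/4726) - 4133*1/4899 = -1/4726 - 4133/4899 = -19537457/23152674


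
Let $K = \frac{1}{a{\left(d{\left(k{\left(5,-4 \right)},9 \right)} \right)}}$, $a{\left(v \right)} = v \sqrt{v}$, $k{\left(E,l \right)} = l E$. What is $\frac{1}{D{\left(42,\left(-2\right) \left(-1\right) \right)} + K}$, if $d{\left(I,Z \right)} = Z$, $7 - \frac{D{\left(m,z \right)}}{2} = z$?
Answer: $\frac{27}{271} \approx 0.099631$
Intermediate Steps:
$D{\left(m,z \right)} = 14 - 2 z$
$k{\left(E,l \right)} = E l$
$a{\left(v \right)} = v^{\frac{3}{2}}$
$K = \frac{1}{27}$ ($K = \frac{1}{9^{\frac{3}{2}}} = \frac{1}{27} \approx 0.037037$)
$\frac{1}{D{\left(42,\left(-2\right) \left(-1\right) \right)} + K} = \frac{1}{\left(14 - 2 \left(\left(-2\right) \left(-1\right)\right)\right) + \frac{1}{27}} = \frac{1}{\left(14 - 4\right) + \frac{1}{27}} = \frac{1}{10 + \frac{1}{27}} = \frac{1}{\frac{271}{27}} = \frac{27}{271}$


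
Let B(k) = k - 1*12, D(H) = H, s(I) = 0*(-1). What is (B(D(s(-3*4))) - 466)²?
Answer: 228484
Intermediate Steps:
s(I) = 0
B(k) = -12 + k (B(k) = k - 12 = -12 + k)
(B(D(s(-3*4))) - 466)² = ((-12 + 0) - 466)² = (-12 - 466)² = (-478)² = 228484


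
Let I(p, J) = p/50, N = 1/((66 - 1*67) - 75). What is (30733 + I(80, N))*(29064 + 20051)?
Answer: 1509529879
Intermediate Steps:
N = -1/76 (N = 1/((66 - 67) - 75) = 1/(-1 - 75) = 1/(-76) = -1/76 ≈ -0.013158)
I(p, J) = p/50 (I(p, J) = p*(1/50) = p/50)
(30733 + I(80, N))*(29064 + 20051) = (30733 + (1/50)*80)*(29064 + 20051) = (30733 + 8/5)*49115 = (153673/5)*49115 = 1509529879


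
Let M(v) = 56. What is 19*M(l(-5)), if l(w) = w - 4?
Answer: 1064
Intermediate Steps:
l(w) = -4 + w
19*M(l(-5)) = 19*56 = 1064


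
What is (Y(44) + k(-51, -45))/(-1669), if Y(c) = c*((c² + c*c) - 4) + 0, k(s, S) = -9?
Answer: -170183/1669 ≈ -101.97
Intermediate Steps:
Y(c) = c*(-4 + 2*c²) (Y(c) = c*((c² + c²) - 4) + 0 = c*(2*c² - 4) + 0 = c*(-4 + 2*c²) + 0 = c*(-4 + 2*c²))
(Y(44) + k(-51, -45))/(-1669) = (2*44*(-2 + 44²) - 9)/(-1669) = (2*44*(-2 + 1936) - 9)*(-1/1669) = (2*44*1934 - 9)*(-1/1669) = (170192 - 9)*(-1/1669) = 170183*(-1/1669) = -170183/1669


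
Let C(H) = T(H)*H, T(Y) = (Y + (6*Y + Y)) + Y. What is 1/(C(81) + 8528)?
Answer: 1/67577 ≈ 1.4798e-5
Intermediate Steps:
T(Y) = 9*Y (T(Y) = (Y + 7*Y) + Y = 8*Y + Y = 9*Y)
C(H) = 9*H**2 (C(H) = (9*H)*H = 9*H**2)
1/(C(81) + 8528) = 1/(9*81**2 + 8528) = 1/(9*6561 + 8528) = 1/(59049 + 8528) = 1/67577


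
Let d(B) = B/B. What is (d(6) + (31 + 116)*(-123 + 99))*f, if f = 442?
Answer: -1558934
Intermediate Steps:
d(B) = 1
(d(6) + (31 + 116)*(-123 + 99))*f = (1 + (31 + 116)*(-123 + 99))*442 = (1 + 147*(-24))*442 = (1 - 3528)*442 = -3527*442 = -1558934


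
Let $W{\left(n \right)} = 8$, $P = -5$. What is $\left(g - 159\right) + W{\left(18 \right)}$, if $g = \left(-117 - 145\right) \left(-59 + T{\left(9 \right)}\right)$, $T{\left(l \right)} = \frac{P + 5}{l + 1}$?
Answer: $15307$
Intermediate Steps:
$T{\left(l \right)} = 0$ ($T{\left(l \right)} = \frac{-5 + 5}{l + 1} = \frac{0}{1 + l} = 0$)
$g = 15458$ ($g = \left(-117 - 145\right) \left(-59 + 0\right) = \left(-262\right) \left(-59\right) = 15458$)
$\left(g - 159\right) + W{\left(18 \right)} = \left(15458 - 159\right) + 8 = 15299 + 8 = 15307$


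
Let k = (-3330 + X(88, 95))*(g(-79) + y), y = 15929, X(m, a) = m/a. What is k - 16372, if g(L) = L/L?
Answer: -1007921800/19 ≈ -5.3049e+7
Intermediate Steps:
g(L) = 1
k = -1007610732/19 (k = (-3330 + 88/95)*(1 + 15929) = (-3330 + 88*(1/95))*15930 = (-3330 + 88/95)*15930 = -316262/95*15930 = -1007610732/19 ≈ -5.3032e+7)
k - 16372 = -1007610732/19 - 16372 = -1007921800/19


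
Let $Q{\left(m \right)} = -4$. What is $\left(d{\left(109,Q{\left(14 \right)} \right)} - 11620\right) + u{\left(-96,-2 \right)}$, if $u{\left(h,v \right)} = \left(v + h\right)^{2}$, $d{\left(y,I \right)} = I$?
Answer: $-2020$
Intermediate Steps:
$u{\left(h,v \right)} = \left(h + v\right)^{2}$
$\left(d{\left(109,Q{\left(14 \right)} \right)} - 11620\right) + u{\left(-96,-2 \right)} = \left(-4 - 11620\right) + \left(-96 - 2\right)^{2} = -11624 + \left(-98\right)^{2} = -11624 + 9604 = -2020$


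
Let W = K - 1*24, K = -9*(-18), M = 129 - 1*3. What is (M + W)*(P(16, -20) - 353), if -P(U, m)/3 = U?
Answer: -105864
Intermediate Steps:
M = 126 (M = 129 - 3 = 126)
P(U, m) = -3*U
K = 162
W = 138 (W = 162 - 1*24 = 162 - 24 = 138)
(M + W)*(P(16, -20) - 353) = (126 + 138)*(-3*16 - 353) = 264*(-48 - 353) = 264*(-401) = -105864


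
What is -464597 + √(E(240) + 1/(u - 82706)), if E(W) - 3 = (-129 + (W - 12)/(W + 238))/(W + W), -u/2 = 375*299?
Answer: -464597 + √1470506588953152790/733624840 ≈ -4.6460e+5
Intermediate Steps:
u = -224250 (u = -750*299 = -2*112125 = -224250)
E(W) = 3 + (-129 + (-12 + W)/(238 + W))/(2*W) (E(W) = 3 + (-129 + (W - 12)/(W + 238))/(W + W) = 3 + (-129 + (-12 + W)/(238 + W))/((2*W)) = 3 + (-129 + (-12 + W)/(238 + W))*(1/(2*W)) = 3 + (-129 + (-12 + W)/(238 + W))/(2*W))
-464597 + √(E(240) + 1/(u - 82706)) = -464597 + √((-15357 + 3*240² + 650*240)/(240*(238 + 240)) + 1/(-224250 - 82706)) = -464597 + √((1/240)*(-15357 + 3*57600 + 156000)/478 + 1/(-306956)) = -464597 + √((1/240)*(1/478)*(-15357 + 172800 + 156000) - 1/306956) = -464597 + √((1/240)*(1/478)*313443 - 1/306956) = -464597 + √(104481/38240 - 1/306956) = -464597 + √(8017757899/2934499360) = -464597 + √1470506588953152790/733624840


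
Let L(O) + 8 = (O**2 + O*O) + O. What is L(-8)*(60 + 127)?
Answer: 20944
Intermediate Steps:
L(O) = -8 + O + 2*O**2 (L(O) = -8 + ((O**2 + O*O) + O) = -8 + ((O**2 + O**2) + O) = -8 + (2*O**2 + O) = -8 + (O + 2*O**2) = -8 + O + 2*O**2)
L(-8)*(60 + 127) = (-8 - 8 + 2*(-8)**2)*(60 + 127) = (-8 - 8 + 2*64)*187 = (-8 - 8 + 128)*187 = 112*187 = 20944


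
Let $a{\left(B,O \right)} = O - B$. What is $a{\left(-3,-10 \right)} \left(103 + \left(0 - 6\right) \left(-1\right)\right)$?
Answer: $-763$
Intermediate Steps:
$a{\left(-3,-10 \right)} \left(103 + \left(0 - 6\right) \left(-1\right)\right) = \left(-10 - -3\right) \left(103 + \left(0 - 6\right) \left(-1\right)\right) = \left(-10 + 3\right) \left(103 - -6\right) = - 7 \left(103 + 6\right) = \left(-7\right) 109 = -763$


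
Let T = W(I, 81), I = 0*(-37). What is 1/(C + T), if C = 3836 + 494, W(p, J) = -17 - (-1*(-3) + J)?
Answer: 1/4229 ≈ 0.00023646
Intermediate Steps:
I = 0
W(p, J) = -20 - J (W(p, J) = -17 - (3 + J) = -17 + (-3 - J) = -20 - J)
C = 4330
T = -101 (T = -20 - 1*81 = -20 - 81 = -101)
1/(C + T) = 1/(4330 - 101) = 1/4229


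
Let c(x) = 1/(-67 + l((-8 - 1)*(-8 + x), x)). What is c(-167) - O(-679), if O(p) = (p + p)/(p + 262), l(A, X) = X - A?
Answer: -819013/251451 ≈ -3.2571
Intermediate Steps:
O(p) = 2*p/(262 + p) (O(p) = (2*p)/(262 + p) = 2*p/(262 + p))
c(x) = 1/(-139 + 10*x) (c(x) = 1/(-67 + (x - (-8 - 1)*(-8 + x))) = 1/(-67 + (x - (-9)*(-8 + x))) = 1/(-67 + (x - (72 - 9*x))) = 1/(-67 + (x + (-72 + 9*x))) = 1/(-67 + (-72 + 10*x)) = 1/(-139 + 10*x))
c(-167) - O(-679) = 1/(-139 + 10*(-167)) - 2*(-679)/(262 - 679) = 1/(-139 - 1670) - 2*(-679)/(-417) = 1/(-1809) - 2*(-679)*(-1)/417 = -1/1809 - 1*1358/417 = -1/1809 - 1358/417 = -819013/251451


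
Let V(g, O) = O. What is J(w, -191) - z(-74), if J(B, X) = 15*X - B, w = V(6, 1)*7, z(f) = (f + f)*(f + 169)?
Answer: 11188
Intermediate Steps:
z(f) = 2*f*(169 + f) (z(f) = (2*f)*(169 + f) = 2*f*(169 + f))
w = 7 (w = 1*7 = 7)
J(B, X) = -B + 15*X
J(w, -191) - z(-74) = (-1*7 + 15*(-191)) - 2*(-74)*(169 - 74) = (-7 - 2865) - 2*(-74)*95 = -2872 - 1*(-14060) = -2872 + 14060 = 11188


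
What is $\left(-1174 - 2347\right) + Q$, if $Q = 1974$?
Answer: $-1547$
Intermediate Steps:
$\left(-1174 - 2347\right) + Q = \left(-1174 - 2347\right) + 1974 = -3521 + 1974 = -1547$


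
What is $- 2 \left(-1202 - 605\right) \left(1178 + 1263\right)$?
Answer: $8821774$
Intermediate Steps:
$- 2 \left(-1202 - 605\right) \left(1178 + 1263\right) = - 2 \left(\left(-1807\right) 2441\right) = \left(-2\right) \left(-4410887\right) = 8821774$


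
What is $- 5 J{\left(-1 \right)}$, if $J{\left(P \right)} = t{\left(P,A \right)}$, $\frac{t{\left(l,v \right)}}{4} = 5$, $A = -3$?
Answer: $-100$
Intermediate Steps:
$t{\left(l,v \right)} = 20$ ($t{\left(l,v \right)} = 4 \cdot 5 = 20$)
$J{\left(P \right)} = 20$
$- 5 J{\left(-1 \right)} = \left(-5\right) 20 = -100$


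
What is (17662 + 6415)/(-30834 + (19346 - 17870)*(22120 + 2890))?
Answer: 24077/36883926 ≈ 0.00065278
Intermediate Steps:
(17662 + 6415)/(-30834 + (19346 - 17870)*(22120 + 2890)) = 24077/(-30834 + 1476*25010) = 24077/(-30834 + 36914760) = 24077/36883926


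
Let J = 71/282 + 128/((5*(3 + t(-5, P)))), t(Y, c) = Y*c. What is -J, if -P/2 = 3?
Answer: -15937/15510 ≈ -1.0275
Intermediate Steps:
P = -6 (P = -2*3 = -6)
J = 15937/15510 (J = 71/282 + 128/((5*(3 - 5*(-6)))) = 71*(1/282) + 128/((5*(3 + 30))) = 71/282 + 128/((5*33)) = 71/282 + 128/165 = 15937/15510 ≈ 1.0275)
-J = -1*15937/15510 = -15937/15510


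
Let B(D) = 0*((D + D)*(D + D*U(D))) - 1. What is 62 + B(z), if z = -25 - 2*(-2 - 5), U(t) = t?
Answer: 61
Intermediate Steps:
z = -11 (z = -25 - 2*(-7) = -25 - 1*(-14) = -25 + 14 = -11)
B(D) = -1 (B(D) = 0*((D + D)*(D + D*D)) - 1 = 0*((2*D)*(D + D**2)) - 1 = 0*(2*D*(D + D**2)) - 1 = 0 - 1 = -1)
62 + B(z) = 62 - 1 = 61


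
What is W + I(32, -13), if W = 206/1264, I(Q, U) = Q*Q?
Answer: 647271/632 ≈ 1024.2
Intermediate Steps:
I(Q, U) = Q²
W = 103/632 (W = 206*(1/1264) = 103/632 ≈ 0.16297)
W + I(32, -13) = 103/632 + 32² = 103/632 + 1024 = 647271/632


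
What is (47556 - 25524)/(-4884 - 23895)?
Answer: -7344/9593 ≈ -0.76556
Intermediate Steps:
(47556 - 25524)/(-4884 - 23895) = 22032/(-28779) = 22032*(-1/28779) = -7344/9593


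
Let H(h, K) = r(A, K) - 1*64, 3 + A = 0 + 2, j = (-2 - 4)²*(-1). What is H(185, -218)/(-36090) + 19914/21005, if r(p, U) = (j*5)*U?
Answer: -10419562/75807045 ≈ -0.13745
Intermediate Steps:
j = -36 (j = (-6)²*(-1) = 36*(-1) = -36)
A = -1 (A = -3 + (0 + 2) = -3 + 2 = -1)
r(p, U) = -180*U (r(p, U) = (-36*5)*U = -180*U)
H(h, K) = -64 - 180*K (H(h, K) = -180*K - 1*64 = -180*K - 64 = -64 - 180*K)
H(185, -218)/(-36090) + 19914/21005 = (-64 - 180*(-218))/(-36090) + 19914/21005 = (-64 + 39240)*(-1/36090) + 19914*(1/21005) = 39176*(-1/36090) + 19914/21005 = -19588/18045 + 19914/21005 = -10419562/75807045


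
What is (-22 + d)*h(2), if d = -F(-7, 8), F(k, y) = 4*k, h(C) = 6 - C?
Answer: 24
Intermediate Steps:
d = 28 (d = -4*(-7) = -1*(-28) = 28)
(-22 + d)*h(2) = (-22 + 28)*(6 - 1*2) = 6*(6 - 2) = 6*4 = 24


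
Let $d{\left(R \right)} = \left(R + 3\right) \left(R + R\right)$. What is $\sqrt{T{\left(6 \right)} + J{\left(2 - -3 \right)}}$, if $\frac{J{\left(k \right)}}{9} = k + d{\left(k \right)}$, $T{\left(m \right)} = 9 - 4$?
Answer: $\sqrt{770} \approx 27.749$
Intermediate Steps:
$d{\left(R \right)} = 2 R \left(3 + R\right)$ ($d{\left(R \right)} = \left(3 + R\right) 2 R = 2 R \left(3 + R\right)$)
$T{\left(m \right)} = 5$
$J{\left(k \right)} = 9 k + 18 k \left(3 + k\right)$ ($J{\left(k \right)} = 9 \left(k + 2 k \left(3 + k\right)\right) = 9 k + 18 k \left(3 + k\right)$)
$\sqrt{T{\left(6 \right)} + J{\left(2 - -3 \right)}} = \sqrt{5 + 9 \left(2 - -3\right) \left(7 + 2 \left(2 - -3\right)\right)} = \sqrt{5 + 9 \left(2 + 3\right) \left(7 + 2 \left(2 + 3\right)\right)} = \sqrt{5 + 9 \cdot 5 \left(7 + 2 \cdot 5\right)} = \sqrt{5 + 9 \cdot 5 \left(7 + 10\right)} = \sqrt{5 + 9 \cdot 5 \cdot 17} = \sqrt{5 + 765} = \sqrt{770}$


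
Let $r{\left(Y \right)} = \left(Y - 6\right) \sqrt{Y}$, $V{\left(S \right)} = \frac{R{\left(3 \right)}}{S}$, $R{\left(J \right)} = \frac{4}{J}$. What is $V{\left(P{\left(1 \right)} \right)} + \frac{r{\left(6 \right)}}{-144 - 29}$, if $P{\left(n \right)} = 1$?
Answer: $\frac{4}{3} \approx 1.3333$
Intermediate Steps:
$V{\left(S \right)} = \frac{4}{3 S}$ ($V{\left(S \right)} = \frac{4 \cdot \frac{1}{3}}{S} = \frac{4}{3 S}$)
$r{\left(Y \right)} = \sqrt{Y} \left(-6 + Y\right)$ ($r{\left(Y \right)} = \left(Y - 6\right) \sqrt{Y} = \left(-6 + Y\right) \sqrt{Y} = \sqrt{Y} \left(-6 + Y\right)$)
$V{\left(P{\left(1 \right)} \right)} + \frac{r{\left(6 \right)}}{-144 - 29} = \frac{4}{3 \cdot 1} + \frac{\sqrt{6} \left(-6 + 6\right)}{-144 - 29} = \frac{4}{3} \cdot 1 + \frac{\sqrt{6} \cdot 0}{-173} = \frac{4}{3} - 0 = \frac{4}{3} + 0 = \frac{4}{3}$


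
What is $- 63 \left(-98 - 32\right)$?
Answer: $8190$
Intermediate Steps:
$- 63 \left(-98 - 32\right) = \left(-63\right) \left(-130\right) = 8190$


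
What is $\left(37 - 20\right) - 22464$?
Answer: $-22447$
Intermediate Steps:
$\left(37 - 20\right) - 22464 = 17 - 22464 = -22447$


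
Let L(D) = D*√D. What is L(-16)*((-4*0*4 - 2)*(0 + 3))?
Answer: 384*I ≈ 384.0*I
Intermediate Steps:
L(D) = D^(3/2)
L(-16)*((-4*0*4 - 2)*(0 + 3)) = (-16)^(3/2)*((-4*0*4 - 2)*(0 + 3)) = (-64*I)*((0*4 - 2)*3) = (-64*I)*((0 - 2)*3) = (-64*I)*(-2*3) = -64*I*(-6) = 384*I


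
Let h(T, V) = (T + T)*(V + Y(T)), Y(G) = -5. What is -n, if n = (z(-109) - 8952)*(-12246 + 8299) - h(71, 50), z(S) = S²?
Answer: 11567153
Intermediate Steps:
h(T, V) = 2*T*(-5 + V) (h(T, V) = (T + T)*(V - 5) = (2*T)*(-5 + V) = 2*T*(-5 + V))
n = -11567153 (n = ((-109)² - 8952)*(-12246 + 8299) - 2*71*(-5 + 50) = (11881 - 8952)*(-3947) - 2*71*45 = 2929*(-3947) - 1*6390 = -11560763 - 6390 = -11567153)
-n = -1*(-11567153) = 11567153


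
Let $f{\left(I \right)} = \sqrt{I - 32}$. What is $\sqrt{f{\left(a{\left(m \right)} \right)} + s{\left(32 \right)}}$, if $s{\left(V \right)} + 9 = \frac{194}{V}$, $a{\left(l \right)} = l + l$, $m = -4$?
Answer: $\frac{\sqrt{-47 + 32 i \sqrt{10}}}{4} \approx 1.4206 + 2.2261 i$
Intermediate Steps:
$a{\left(l \right)} = 2 l$
$f{\left(I \right)} = \sqrt{-32 + I}$
$s{\left(V \right)} = -9 + \frac{194}{V}$
$\sqrt{f{\left(a{\left(m \right)} \right)} + s{\left(32 \right)}} = \sqrt{\sqrt{-32 + 2 \left(-4\right)} - \left(9 - \frac{194}{32}\right)} = \sqrt{\sqrt{-32 - 8} + \left(-9 + 194 \cdot \frac{1}{32}\right)} = \sqrt{\sqrt{-40} + \left(-9 + \frac{97}{16}\right)} = \sqrt{2 i \sqrt{10} - \frac{47}{16}} = \sqrt{- \frac{47}{16} + 2 i \sqrt{10}}$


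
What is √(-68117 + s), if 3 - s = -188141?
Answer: √120027 ≈ 346.45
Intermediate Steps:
s = 188144 (s = 3 - 1*(-188141) = 3 + 188141 = 188144)
√(-68117 + s) = √(-68117 + 188144) = √120027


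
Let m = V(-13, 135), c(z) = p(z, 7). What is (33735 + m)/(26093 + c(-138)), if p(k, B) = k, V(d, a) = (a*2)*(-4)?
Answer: 6531/5191 ≈ 1.2581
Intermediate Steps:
V(d, a) = -8*a (V(d, a) = (2*a)*(-4) = -8*a)
c(z) = z
m = -1080 (m = -8*135 = -1080)
(33735 + m)/(26093 + c(-138)) = (33735 - 1080)/(26093 - 138) = 32655/25955 = 32655*(1/25955) = 6531/5191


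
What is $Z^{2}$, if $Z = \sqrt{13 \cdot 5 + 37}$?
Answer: $102$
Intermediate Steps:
$Z = \sqrt{102}$ ($Z = \sqrt{65 + 37} = \sqrt{102} \approx 10.1$)
$Z^{2} = \left(\sqrt{102}\right)^{2} = 102$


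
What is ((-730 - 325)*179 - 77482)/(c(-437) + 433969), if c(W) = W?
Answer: -266327/433532 ≈ -0.61432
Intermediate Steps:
((-730 - 325)*179 - 77482)/(c(-437) + 433969) = ((-730 - 325)*179 - 77482)/(-437 + 433969) = (-1055*179 - 77482)/433532 = (-188845 - 77482)*(1/433532) = -266327*1/433532 = -266327/433532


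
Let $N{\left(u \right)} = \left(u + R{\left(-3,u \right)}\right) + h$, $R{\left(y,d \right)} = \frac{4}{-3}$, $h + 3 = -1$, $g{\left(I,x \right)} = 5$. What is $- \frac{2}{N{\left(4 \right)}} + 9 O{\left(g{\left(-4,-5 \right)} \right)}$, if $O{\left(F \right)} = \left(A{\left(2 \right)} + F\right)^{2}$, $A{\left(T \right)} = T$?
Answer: $\frac{885}{2} \approx 442.5$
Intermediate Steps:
$h = -4$ ($h = -3 - 1 = -4$)
$R{\left(y,d \right)} = - \frac{4}{3}$ ($R{\left(y,d \right)} = 4 \left(- \frac{1}{3}\right) = - \frac{4}{3}$)
$O{\left(F \right)} = \left(2 + F\right)^{2}$
$N{\left(u \right)} = - \frac{16}{3} + u$ ($N{\left(u \right)} = \left(u - \frac{4}{3}\right) - 4 = \left(- \frac{4}{3} + u\right) - 4 = - \frac{16}{3} + u$)
$- \frac{2}{N{\left(4 \right)}} + 9 O{\left(g{\left(-4,-5 \right)} \right)} = - \frac{2}{- \frac{16}{3} + 4} + 9 \left(2 + 5\right)^{2} = - \frac{2}{- \frac{4}{3}} + 9 \cdot 7^{2} = \left(-2\right) \left(- \frac{3}{4}\right) + 9 \cdot 49 = \frac{3}{2} + 441 = \frac{885}{2}$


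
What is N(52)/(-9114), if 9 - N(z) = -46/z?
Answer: -257/236964 ≈ -0.0010846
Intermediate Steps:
N(z) = 9 + 46/z (N(z) = 9 - (-46)/z = 9 + 46/z)
N(52)/(-9114) = (9 + 46/52)/(-9114) = (9 + 46*(1/52))*(-1/9114) = (9 + 23/26)*(-1/9114) = (257/26)*(-1/9114) = -257/236964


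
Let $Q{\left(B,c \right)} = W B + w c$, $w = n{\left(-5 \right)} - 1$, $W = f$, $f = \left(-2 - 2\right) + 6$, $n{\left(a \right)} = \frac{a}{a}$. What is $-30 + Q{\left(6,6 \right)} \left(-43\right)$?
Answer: $-546$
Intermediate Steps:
$n{\left(a \right)} = 1$
$f = 2$ ($f = -4 + 6 = 2$)
$W = 2$
$w = 0$ ($w = 1 - 1 = 0$)
$Q{\left(B,c \right)} = 2 B$ ($Q{\left(B,c \right)} = 2 B + 0 c = 2 B + 0 = 2 B$)
$-30 + Q{\left(6,6 \right)} \left(-43\right) = -30 + 2 \cdot 6 \left(-43\right) = -30 + 12 \left(-43\right) = -30 - 516 = -546$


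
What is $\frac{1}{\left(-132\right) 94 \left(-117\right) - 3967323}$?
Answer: $- \frac{1}{2515587} \approx -3.9752 \cdot 10^{-7}$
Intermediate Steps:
$\frac{1}{\left(-132\right) 94 \left(-117\right) - 3967323} = \frac{1}{\left(-12408\right) \left(-117\right) - 3967323} = \frac{1}{1451736 - 3967323} = \frac{1}{-2515587} = - \frac{1}{2515587}$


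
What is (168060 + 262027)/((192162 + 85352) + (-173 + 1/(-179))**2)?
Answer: 13780417567/9850843098 ≈ 1.3989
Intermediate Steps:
(168060 + 262027)/((192162 + 85352) + (-173 + 1/(-179))**2) = 430087/(277514 + (-173 - 1/179)**2) = 430087/(277514 + (-30968/179)**2) = 430087/(277514 + 959017024/32041) = 430087/(9850843098/32041) = 430087*(32041/9850843098) = 13780417567/9850843098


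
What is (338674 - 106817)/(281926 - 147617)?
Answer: 231857/134309 ≈ 1.7263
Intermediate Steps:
(338674 - 106817)/(281926 - 147617) = 231857/134309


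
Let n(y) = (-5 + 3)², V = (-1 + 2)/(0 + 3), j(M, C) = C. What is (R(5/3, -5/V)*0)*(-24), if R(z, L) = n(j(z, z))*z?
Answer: 0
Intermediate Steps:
V = ⅓ (V = 1/3 = 1*(⅓) = ⅓ ≈ 0.33333)
n(y) = 4 (n(y) = (-2)² = 4)
R(z, L) = 4*z
(R(5/3, -5/V)*0)*(-24) = ((4*(5/3))*0)*(-24) = ((20/3)*0)*(-24) = 0*(-24) = 0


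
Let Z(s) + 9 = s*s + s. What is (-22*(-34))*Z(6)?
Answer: 24684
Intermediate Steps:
Z(s) = -9 + s + s**2 (Z(s) = -9 + (s*s + s) = -9 + (s**2 + s) = -9 + (s + s**2) = -9 + s + s**2)
(-22*(-34))*Z(6) = (-22*(-34))*(-9 + 6 + 6**2) = 748*(-9 + 6 + 36) = 748*33 = 24684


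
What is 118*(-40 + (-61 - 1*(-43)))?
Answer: -6844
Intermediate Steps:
118*(-40 + (-61 - 1*(-43))) = 118*(-40 + (-61 + 43)) = 118*(-40 - 18) = 118*(-58) = -6844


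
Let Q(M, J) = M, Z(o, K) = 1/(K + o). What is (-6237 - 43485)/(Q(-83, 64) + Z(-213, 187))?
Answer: 1292772/2159 ≈ 598.78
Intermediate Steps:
(-6237 - 43485)/(Q(-83, 64) + Z(-213, 187)) = (-6237 - 43485)/(-83 + 1/(187 - 213)) = -49722/(-83 + 1/(-26)) = -49722/(-83 - 1/26) = -49722/(-2159/26) = -49722*(-26/2159) = 1292772/2159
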